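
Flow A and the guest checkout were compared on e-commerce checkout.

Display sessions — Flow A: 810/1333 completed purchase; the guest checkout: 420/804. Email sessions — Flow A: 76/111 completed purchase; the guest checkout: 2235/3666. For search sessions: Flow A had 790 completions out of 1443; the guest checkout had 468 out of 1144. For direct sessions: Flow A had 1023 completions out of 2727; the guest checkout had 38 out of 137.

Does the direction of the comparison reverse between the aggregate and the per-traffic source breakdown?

Display: Flow A 810/1333 = 60.8%, the guest checkout 420/804 = 52.2% → Flow A
Email: Flow A 76/111 = 68.5%, the guest checkout 2235/3666 = 61.0% → Flow A
Search: Flow A 790/1443 = 54.7%, the guest checkout 468/1144 = 40.9% → Flow A
Direct: Flow A 1023/2727 = 37.5%, the guest checkout 38/137 = 27.7% → Flow A
Overall: Flow A 2699/5614 = 48.1%, the guest checkout 3161/5751 = 55.0% → the guest checkout
Flow A wins each traffic group but the guest checkout wins overall — the comparison reverses. Flow A's sessions skew toward direct, which has a lower base rate.

Yes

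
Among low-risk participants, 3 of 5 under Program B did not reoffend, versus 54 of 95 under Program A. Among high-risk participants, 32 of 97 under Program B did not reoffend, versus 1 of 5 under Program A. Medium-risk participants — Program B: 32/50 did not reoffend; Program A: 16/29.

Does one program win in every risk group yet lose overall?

Yes

Low-risk: Program B 3/5 = 60.0%, Program A 54/95 = 56.8% → Program B
High-risk: Program B 32/97 = 33.0%, Program A 1/5 = 20.0% → Program B
Medium-risk: Program B 32/50 = 64.0%, Program A 16/29 = 55.2% → Program B
Overall: Program B 67/152 = 44.1%, Program A 71/129 = 55.0% → Program A
Program B wins each risk group but Program A wins overall — the comparison reverses. Program B's participants skew toward high-risk, which has a lower base rate.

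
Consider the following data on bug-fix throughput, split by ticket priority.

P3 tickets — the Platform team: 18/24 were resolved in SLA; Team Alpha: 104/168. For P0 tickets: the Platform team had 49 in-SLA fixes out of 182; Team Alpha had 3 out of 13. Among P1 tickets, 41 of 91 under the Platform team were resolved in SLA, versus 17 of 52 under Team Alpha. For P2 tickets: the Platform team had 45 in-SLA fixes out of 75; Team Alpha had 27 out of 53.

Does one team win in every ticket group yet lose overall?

P3: the Platform team 18/24 = 75.0%, Team Alpha 104/168 = 61.9% → the Platform team
P0: the Platform team 49/182 = 26.9%, Team Alpha 3/13 = 23.1% → the Platform team
P1: the Platform team 41/91 = 45.1%, Team Alpha 17/52 = 32.7% → the Platform team
P2: the Platform team 45/75 = 60.0%, Team Alpha 27/53 = 50.9% → the Platform team
Overall: the Platform team 153/372 = 41.1%, Team Alpha 151/286 = 52.8% → Team Alpha
The Platform team wins each ticket group but Team Alpha wins overall — the comparison reverses. The Platform team's tickets skew toward P0, which has a lower base rate.

Yes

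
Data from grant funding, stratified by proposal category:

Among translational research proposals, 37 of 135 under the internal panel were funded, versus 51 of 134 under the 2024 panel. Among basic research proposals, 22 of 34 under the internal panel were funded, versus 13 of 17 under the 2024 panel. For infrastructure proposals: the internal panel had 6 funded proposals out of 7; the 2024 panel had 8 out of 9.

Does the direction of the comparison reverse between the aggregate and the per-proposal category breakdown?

Translational research: the internal panel 37/135 = 27.4%, the 2024 panel 51/134 = 38.1% → the 2024 panel
Basic research: the internal panel 22/34 = 64.7%, the 2024 panel 13/17 = 76.5% → the 2024 panel
Infrastructure: the internal panel 6/7 = 85.7%, the 2024 panel 8/9 = 88.9% → the 2024 panel
Overall: the internal panel 65/176 = 36.9%, the 2024 panel 72/160 = 45.0% → the 2024 panel
The 2024 panel wins overall and in every proposal group — no reversal.

No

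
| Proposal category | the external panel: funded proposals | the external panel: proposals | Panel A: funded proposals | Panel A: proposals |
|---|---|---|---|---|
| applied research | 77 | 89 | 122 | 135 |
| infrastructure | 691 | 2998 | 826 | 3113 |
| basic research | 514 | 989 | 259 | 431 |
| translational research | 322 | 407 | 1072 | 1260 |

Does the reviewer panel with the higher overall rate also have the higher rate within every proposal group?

Yes

Applied research: the external panel 77/89 = 86.5%, Panel A 122/135 = 90.4% → Panel A
Infrastructure: the external panel 691/2998 = 23.0%, Panel A 826/3113 = 26.5% → Panel A
Basic research: the external panel 514/989 = 52.0%, Panel A 259/431 = 60.1% → Panel A
Translational research: the external panel 322/407 = 79.1%, Panel A 1072/1260 = 85.1% → Panel A
Overall: the external panel 1604/4483 = 35.8%, Panel A 2279/4939 = 46.1% → Panel A
Panel A wins overall and in every proposal group — no reversal.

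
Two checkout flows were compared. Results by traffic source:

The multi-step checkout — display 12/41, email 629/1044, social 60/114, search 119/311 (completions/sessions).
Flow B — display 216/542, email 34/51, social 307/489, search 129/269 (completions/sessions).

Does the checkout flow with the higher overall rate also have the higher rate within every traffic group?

Display: the multi-step checkout 12/41 = 29.3%, Flow B 216/542 = 39.9% → Flow B
Email: the multi-step checkout 629/1044 = 60.2%, Flow B 34/51 = 66.7% → Flow B
Social: the multi-step checkout 60/114 = 52.6%, Flow B 307/489 = 62.8% → Flow B
Search: the multi-step checkout 119/311 = 38.3%, Flow B 129/269 = 48.0% → Flow B
Overall: the multi-step checkout 820/1510 = 54.3%, Flow B 686/1351 = 50.8% → the multi-step checkout
Flow B wins each traffic group but the multi-step checkout wins overall — the comparison reverses. Flow B's sessions skew toward display, which has a lower base rate.

No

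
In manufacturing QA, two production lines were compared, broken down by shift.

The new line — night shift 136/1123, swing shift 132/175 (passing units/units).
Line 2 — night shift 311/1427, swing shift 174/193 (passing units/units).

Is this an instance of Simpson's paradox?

No

Night shift: the new line 136/1123 = 12.1%, Line 2 311/1427 = 21.8% → Line 2
Swing shift: the new line 132/175 = 75.4%, Line 2 174/193 = 90.2% → Line 2
Overall: the new line 268/1298 = 20.6%, Line 2 485/1620 = 29.9% → Line 2
Line 2 wins overall and in every shift group — no reversal.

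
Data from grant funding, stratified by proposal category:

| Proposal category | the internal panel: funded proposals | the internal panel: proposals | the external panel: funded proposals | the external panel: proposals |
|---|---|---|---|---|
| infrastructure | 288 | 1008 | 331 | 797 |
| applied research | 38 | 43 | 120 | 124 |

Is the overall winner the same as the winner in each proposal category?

Infrastructure: the internal panel 288/1008 = 28.6%, the external panel 331/797 = 41.5% → the external panel
Applied research: the internal panel 38/43 = 88.4%, the external panel 120/124 = 96.8% → the external panel
Overall: the internal panel 326/1051 = 31.0%, the external panel 451/921 = 49.0% → the external panel
The external panel wins overall and in every proposal group — no reversal.

Yes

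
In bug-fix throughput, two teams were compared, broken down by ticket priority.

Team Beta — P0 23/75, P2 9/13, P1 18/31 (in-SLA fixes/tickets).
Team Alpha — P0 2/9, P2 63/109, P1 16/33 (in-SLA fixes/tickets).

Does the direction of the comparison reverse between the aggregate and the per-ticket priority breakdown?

Yes

P0: Team Beta 23/75 = 30.7%, Team Alpha 2/9 = 22.2% → Team Beta
P2: Team Beta 9/13 = 69.2%, Team Alpha 63/109 = 57.8% → Team Beta
P1: Team Beta 18/31 = 58.1%, Team Alpha 16/33 = 48.5% → Team Beta
Overall: Team Beta 50/119 = 42.0%, Team Alpha 81/151 = 53.6% → Team Alpha
Team Beta wins each ticket group but Team Alpha wins overall — the comparison reverses. Team Beta's tickets skew toward P0, which has a lower base rate.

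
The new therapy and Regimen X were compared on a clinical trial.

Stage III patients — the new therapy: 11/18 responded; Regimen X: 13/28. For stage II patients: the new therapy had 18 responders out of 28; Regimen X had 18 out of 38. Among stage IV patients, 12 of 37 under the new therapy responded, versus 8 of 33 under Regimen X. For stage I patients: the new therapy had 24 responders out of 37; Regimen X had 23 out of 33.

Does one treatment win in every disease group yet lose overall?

Stage III: the new therapy 11/18 = 61.1%, Regimen X 13/28 = 46.4% → the new therapy
Stage II: the new therapy 18/28 = 64.3%, Regimen X 18/38 = 47.4% → the new therapy
Stage IV: the new therapy 12/37 = 32.4%, Regimen X 8/33 = 24.2% → the new therapy
Stage I: the new therapy 24/37 = 64.9%, Regimen X 23/33 = 69.7% → Regimen X
Overall: the new therapy 65/120 = 54.2%, Regimen X 62/132 = 47.0% → the new therapy
Neither sweeps: the new therapy wins 3 of 4 groups, Regimen X wins 1. The new therapy wins overall but not every group — no Simpson reversal.

No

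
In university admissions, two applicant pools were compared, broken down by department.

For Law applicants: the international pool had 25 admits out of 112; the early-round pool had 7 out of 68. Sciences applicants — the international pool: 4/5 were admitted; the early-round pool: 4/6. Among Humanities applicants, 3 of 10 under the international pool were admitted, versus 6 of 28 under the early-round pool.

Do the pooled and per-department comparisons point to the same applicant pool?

Law: the international pool 25/112 = 22.3%, the early-round pool 7/68 = 10.3% → the international pool
Sciences: the international pool 4/5 = 80.0%, the early-round pool 4/6 = 66.7% → the international pool
Humanities: the international pool 3/10 = 30.0%, the early-round pool 6/28 = 21.4% → the international pool
Overall: the international pool 32/127 = 25.2%, the early-round pool 17/102 = 16.7% → the international pool
The international pool wins overall and in every department group — no reversal.

Yes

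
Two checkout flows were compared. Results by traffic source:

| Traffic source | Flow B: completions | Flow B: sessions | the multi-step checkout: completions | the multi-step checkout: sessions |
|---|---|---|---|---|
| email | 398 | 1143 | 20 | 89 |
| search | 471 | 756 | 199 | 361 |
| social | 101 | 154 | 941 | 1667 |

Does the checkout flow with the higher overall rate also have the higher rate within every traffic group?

No

Email: Flow B 398/1143 = 34.8%, the multi-step checkout 20/89 = 22.5% → Flow B
Search: Flow B 471/756 = 62.3%, the multi-step checkout 199/361 = 55.1% → Flow B
Social: Flow B 101/154 = 65.6%, the multi-step checkout 941/1667 = 56.4% → Flow B
Overall: Flow B 970/2053 = 47.2%, the multi-step checkout 1160/2117 = 54.8% → the multi-step checkout
Flow B wins each traffic group but the multi-step checkout wins overall — the comparison reverses. Flow B's sessions skew toward email, which has a lower base rate.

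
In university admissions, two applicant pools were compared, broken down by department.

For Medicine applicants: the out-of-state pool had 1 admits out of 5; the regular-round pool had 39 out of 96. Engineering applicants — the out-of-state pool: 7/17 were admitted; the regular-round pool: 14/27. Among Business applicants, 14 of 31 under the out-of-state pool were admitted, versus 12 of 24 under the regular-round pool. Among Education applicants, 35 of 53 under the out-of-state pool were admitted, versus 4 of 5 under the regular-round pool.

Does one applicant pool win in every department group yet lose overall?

Medicine: the out-of-state pool 1/5 = 20.0%, the regular-round pool 39/96 = 40.6% → the regular-round pool
Engineering: the out-of-state pool 7/17 = 41.2%, the regular-round pool 14/27 = 51.9% → the regular-round pool
Business: the out-of-state pool 14/31 = 45.2%, the regular-round pool 12/24 = 50.0% → the regular-round pool
Education: the out-of-state pool 35/53 = 66.0%, the regular-round pool 4/5 = 80.0% → the regular-round pool
Overall: the out-of-state pool 57/106 = 53.8%, the regular-round pool 69/152 = 45.4% → the out-of-state pool
The regular-round pool wins each department group but the out-of-state pool wins overall — the comparison reverses. The regular-round pool's applicants skew toward Medicine, which has a lower base rate.

Yes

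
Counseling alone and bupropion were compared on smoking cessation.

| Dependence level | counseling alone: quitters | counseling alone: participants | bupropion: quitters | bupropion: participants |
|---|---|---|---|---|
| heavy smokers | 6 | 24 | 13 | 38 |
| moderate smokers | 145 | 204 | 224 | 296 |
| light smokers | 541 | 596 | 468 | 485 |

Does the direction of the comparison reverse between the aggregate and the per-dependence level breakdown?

No

Heavy smokers: counseling alone 6/24 = 25.0%, bupropion 13/38 = 34.2% → bupropion
Moderate smokers: counseling alone 145/204 = 71.1%, bupropion 224/296 = 75.7% → bupropion
Light smokers: counseling alone 541/596 = 90.8%, bupropion 468/485 = 96.5% → bupropion
Overall: counseling alone 692/824 = 84.0%, bupropion 705/819 = 86.1% → bupropion
Bupropion wins overall and in every dependence group — no reversal.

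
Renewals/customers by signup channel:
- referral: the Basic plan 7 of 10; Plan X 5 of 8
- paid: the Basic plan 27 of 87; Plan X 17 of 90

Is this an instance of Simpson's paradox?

No

Referral: the Basic plan 7/10 = 70.0%, Plan X 5/8 = 62.5% → the Basic plan
Paid: the Basic plan 27/87 = 31.0%, Plan X 17/90 = 18.9% → the Basic plan
Overall: the Basic plan 34/97 = 35.1%, Plan X 22/98 = 22.4% → the Basic plan
The Basic plan wins overall and in every signup group — no reversal.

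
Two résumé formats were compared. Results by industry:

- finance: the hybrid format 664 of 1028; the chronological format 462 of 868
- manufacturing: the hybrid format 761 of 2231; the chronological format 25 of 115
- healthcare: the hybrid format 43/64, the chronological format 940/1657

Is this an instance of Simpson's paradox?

Finance: the hybrid format 664/1028 = 64.6%, the chronological format 462/868 = 53.2% → the hybrid format
Manufacturing: the hybrid format 761/2231 = 34.1%, the chronological format 25/115 = 21.7% → the hybrid format
Healthcare: the hybrid format 43/64 = 67.2%, the chronological format 940/1657 = 56.7% → the hybrid format
Overall: the hybrid format 1468/3323 = 44.2%, the chronological format 1427/2640 = 54.1% → the chronological format
The hybrid format wins each industry group but the chronological format wins overall — the comparison reverses. The hybrid format's applications skew toward manufacturing, which has a lower base rate.

Yes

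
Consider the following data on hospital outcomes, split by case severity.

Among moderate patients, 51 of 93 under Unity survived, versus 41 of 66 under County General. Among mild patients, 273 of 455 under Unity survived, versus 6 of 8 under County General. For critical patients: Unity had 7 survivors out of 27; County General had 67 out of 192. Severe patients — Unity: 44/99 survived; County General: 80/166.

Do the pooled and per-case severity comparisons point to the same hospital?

Moderate: Unity 51/93 = 54.8%, County General 41/66 = 62.1% → County General
Mild: Unity 273/455 = 60.0%, County General 6/8 = 75.0% → County General
Critical: Unity 7/27 = 25.9%, County General 67/192 = 34.9% → County General
Severe: Unity 44/99 = 44.4%, County General 80/166 = 48.2% → County General
Overall: Unity 375/674 = 55.6%, County General 194/432 = 44.9% → Unity
County General wins each case group but Unity wins overall — the comparison reverses. County General's patients skew toward critical, which has a lower base rate.

No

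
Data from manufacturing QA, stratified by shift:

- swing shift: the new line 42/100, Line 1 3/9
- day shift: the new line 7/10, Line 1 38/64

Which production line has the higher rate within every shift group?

the new line

Swing shift: the new line 42/100 = 42.0%, Line 1 3/9 = 33.3% → the new line
Day shift: the new line 7/10 = 70.0%, Line 1 38/64 = 59.4% → the new line
The new line has the higher rate in both groups.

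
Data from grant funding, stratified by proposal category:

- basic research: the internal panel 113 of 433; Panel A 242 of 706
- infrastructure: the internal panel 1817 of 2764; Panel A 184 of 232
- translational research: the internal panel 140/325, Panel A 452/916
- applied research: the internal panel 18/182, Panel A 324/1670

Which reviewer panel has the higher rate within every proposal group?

Basic research: the internal panel 113/433 = 26.1%, Panel A 242/706 = 34.3% → Panel A
Infrastructure: the internal panel 1817/2764 = 65.7%, Panel A 184/232 = 79.3% → Panel A
Translational research: the internal panel 140/325 = 43.1%, Panel A 452/916 = 49.3% → Panel A
Applied research: the internal panel 18/182 = 9.9%, Panel A 324/1670 = 19.4% → Panel A
Panel A has the higher rate in all 4 groups.

Panel A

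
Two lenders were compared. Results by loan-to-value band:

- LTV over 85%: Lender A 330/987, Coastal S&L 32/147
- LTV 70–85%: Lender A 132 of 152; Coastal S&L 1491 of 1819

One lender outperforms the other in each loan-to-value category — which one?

LTV over 85%: Lender A 330/987 = 33.4%, Coastal S&L 32/147 = 21.8% → Lender A
LTV 70–85%: Lender A 132/152 = 86.8%, Coastal S&L 1491/1819 = 82.0% → Lender A
Lender A has the higher rate in both groups.

Lender A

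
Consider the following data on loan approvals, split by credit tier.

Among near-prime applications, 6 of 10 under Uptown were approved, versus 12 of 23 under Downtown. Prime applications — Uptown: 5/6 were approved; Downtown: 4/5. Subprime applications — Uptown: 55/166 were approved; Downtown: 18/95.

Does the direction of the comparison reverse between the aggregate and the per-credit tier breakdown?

Near-prime: Uptown 6/10 = 60.0%, Downtown 12/23 = 52.2% → Uptown
Prime: Uptown 5/6 = 83.3%, Downtown 4/5 = 80.0% → Uptown
Subprime: Uptown 55/166 = 33.1%, Downtown 18/95 = 18.9% → Uptown
Overall: Uptown 66/182 = 36.3%, Downtown 34/123 = 27.6% → Uptown
Uptown wins overall and in every credit group — no reversal.

No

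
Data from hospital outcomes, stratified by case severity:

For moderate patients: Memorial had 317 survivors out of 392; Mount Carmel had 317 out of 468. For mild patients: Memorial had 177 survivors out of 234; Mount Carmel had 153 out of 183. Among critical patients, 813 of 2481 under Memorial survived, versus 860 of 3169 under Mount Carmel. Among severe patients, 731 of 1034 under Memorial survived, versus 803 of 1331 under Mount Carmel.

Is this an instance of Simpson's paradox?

No

Moderate: Memorial 317/392 = 80.9%, Mount Carmel 317/468 = 67.7% → Memorial
Mild: Memorial 177/234 = 75.6%, Mount Carmel 153/183 = 83.6% → Mount Carmel
Critical: Memorial 813/2481 = 32.8%, Mount Carmel 860/3169 = 27.1% → Memorial
Severe: Memorial 731/1034 = 70.7%, Mount Carmel 803/1331 = 60.3% → Memorial
Overall: Memorial 2038/4141 = 49.2%, Mount Carmel 2133/5151 = 41.4% → Memorial
Neither sweeps: Memorial wins 3 of 4 groups, Mount Carmel wins 1. Memorial wins overall but not every group — no Simpson reversal.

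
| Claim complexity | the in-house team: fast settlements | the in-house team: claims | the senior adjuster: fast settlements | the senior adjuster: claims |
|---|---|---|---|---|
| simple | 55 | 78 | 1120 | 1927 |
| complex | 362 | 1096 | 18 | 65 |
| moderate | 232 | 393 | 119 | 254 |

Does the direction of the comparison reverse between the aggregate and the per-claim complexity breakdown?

Simple: the in-house team 55/78 = 70.5%, the senior adjuster 1120/1927 = 58.1% → the in-house team
Complex: the in-house team 362/1096 = 33.0%, the senior adjuster 18/65 = 27.7% → the in-house team
Moderate: the in-house team 232/393 = 59.0%, the senior adjuster 119/254 = 46.9% → the in-house team
Overall: the in-house team 649/1567 = 41.4%, the senior adjuster 1257/2246 = 56.0% → the senior adjuster
The in-house team wins each claim group but the senior adjuster wins overall — the comparison reverses. The in-house team's claims skew toward complex, which has a lower base rate.

Yes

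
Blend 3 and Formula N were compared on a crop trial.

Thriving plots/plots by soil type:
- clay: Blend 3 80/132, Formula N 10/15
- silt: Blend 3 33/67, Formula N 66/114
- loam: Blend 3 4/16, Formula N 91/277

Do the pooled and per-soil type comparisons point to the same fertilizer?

Clay: Blend 3 80/132 = 60.6%, Formula N 10/15 = 66.7% → Formula N
Silt: Blend 3 33/67 = 49.3%, Formula N 66/114 = 57.9% → Formula N
Loam: Blend 3 4/16 = 25.0%, Formula N 91/277 = 32.9% → Formula N
Overall: Blend 3 117/215 = 54.4%, Formula N 167/406 = 41.1% → Blend 3
Formula N wins each soil group but Blend 3 wins overall — the comparison reverses. Formula N's plots skew toward loam, which has a lower base rate.

No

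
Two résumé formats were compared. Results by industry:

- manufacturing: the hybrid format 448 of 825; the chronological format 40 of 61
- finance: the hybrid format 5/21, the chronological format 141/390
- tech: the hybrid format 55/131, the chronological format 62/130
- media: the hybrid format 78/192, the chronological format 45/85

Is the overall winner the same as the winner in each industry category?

Manufacturing: the hybrid format 448/825 = 54.3%, the chronological format 40/61 = 65.6% → the chronological format
Finance: the hybrid format 5/21 = 23.8%, the chronological format 141/390 = 36.2% → the chronological format
Tech: the hybrid format 55/131 = 42.0%, the chronological format 62/130 = 47.7% → the chronological format
Media: the hybrid format 78/192 = 40.6%, the chronological format 45/85 = 52.9% → the chronological format
Overall: the hybrid format 586/1169 = 50.1%, the chronological format 288/666 = 43.2% → the hybrid format
The chronological format wins each industry group but the hybrid format wins overall — the comparison reverses. The chronological format's applications skew toward finance, which has a lower base rate.

No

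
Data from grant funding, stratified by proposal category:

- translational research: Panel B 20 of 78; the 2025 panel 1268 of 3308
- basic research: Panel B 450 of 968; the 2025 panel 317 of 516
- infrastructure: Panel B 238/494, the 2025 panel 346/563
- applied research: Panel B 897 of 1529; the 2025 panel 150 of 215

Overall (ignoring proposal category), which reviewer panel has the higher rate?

Translational research: Panel B 20/78 = 25.6%, the 2025 panel 1268/3308 = 38.3% → the 2025 panel
Basic research: Panel B 450/968 = 46.5%, the 2025 panel 317/516 = 61.4% → the 2025 panel
Infrastructure: Panel B 238/494 = 48.2%, the 2025 panel 346/563 = 61.5% → the 2025 panel
Applied research: Panel B 897/1529 = 58.7%, the 2025 panel 150/215 = 69.8% → the 2025 panel
Overall: Panel B 1605/3069 = 52.3%, the 2025 panel 2081/4602 = 45.2% → Panel B
(The 2025 panel wins every proposal group but Panel B wins overall — the 2025 panel's proposals skew toward the low-rate translational research group.)

Panel B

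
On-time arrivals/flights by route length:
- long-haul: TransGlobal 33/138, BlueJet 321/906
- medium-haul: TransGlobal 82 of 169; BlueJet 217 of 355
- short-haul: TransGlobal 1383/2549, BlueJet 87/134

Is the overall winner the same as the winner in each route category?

No

Long-haul: TransGlobal 33/138 = 23.9%, BlueJet 321/906 = 35.4% → BlueJet
Medium-haul: TransGlobal 82/169 = 48.5%, BlueJet 217/355 = 61.1% → BlueJet
Short-haul: TransGlobal 1383/2549 = 54.3%, BlueJet 87/134 = 64.9% → BlueJet
Overall: TransGlobal 1498/2856 = 52.5%, BlueJet 625/1395 = 44.8% → TransGlobal
BlueJet wins each route group but TransGlobal wins overall — the comparison reverses. BlueJet's flights skew toward long-haul, which has a lower base rate.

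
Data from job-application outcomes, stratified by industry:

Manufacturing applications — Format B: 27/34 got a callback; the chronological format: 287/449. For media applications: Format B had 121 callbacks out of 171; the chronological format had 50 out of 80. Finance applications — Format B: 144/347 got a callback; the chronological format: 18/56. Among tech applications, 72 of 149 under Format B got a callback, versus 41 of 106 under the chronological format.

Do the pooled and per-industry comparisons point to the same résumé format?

Manufacturing: Format B 27/34 = 79.4%, the chronological format 287/449 = 63.9% → Format B
Media: Format B 121/171 = 70.8%, the chronological format 50/80 = 62.5% → Format B
Finance: Format B 144/347 = 41.5%, the chronological format 18/56 = 32.1% → Format B
Tech: Format B 72/149 = 48.3%, the chronological format 41/106 = 38.7% → Format B
Overall: Format B 364/701 = 51.9%, the chronological format 396/691 = 57.3% → the chronological format
Format B wins each industry group but the chronological format wins overall — the comparison reverses. Format B's applications skew toward finance, which has a lower base rate.

No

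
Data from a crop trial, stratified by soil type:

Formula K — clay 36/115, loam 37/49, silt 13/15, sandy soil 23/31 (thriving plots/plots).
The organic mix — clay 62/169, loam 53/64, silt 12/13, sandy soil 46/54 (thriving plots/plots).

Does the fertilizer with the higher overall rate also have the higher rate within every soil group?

Yes

Clay: Formula K 36/115 = 31.3%, the organic mix 62/169 = 36.7% → the organic mix
Loam: Formula K 37/49 = 75.5%, the organic mix 53/64 = 82.8% → the organic mix
Silt: Formula K 13/15 = 86.7%, the organic mix 12/13 = 92.3% → the organic mix
Sandy soil: Formula K 23/31 = 74.2%, the organic mix 46/54 = 85.2% → the organic mix
Overall: Formula K 109/210 = 51.9%, the organic mix 173/300 = 57.7% → the organic mix
The organic mix wins overall and in every soil group — no reversal.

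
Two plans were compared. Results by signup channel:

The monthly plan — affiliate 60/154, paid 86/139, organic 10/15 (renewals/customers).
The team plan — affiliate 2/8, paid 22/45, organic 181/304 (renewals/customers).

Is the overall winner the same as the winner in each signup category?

No

Affiliate: the monthly plan 60/154 = 39.0%, the team plan 2/8 = 25.0% → the monthly plan
Paid: the monthly plan 86/139 = 61.9%, the team plan 22/45 = 48.9% → the monthly plan
Organic: the monthly plan 10/15 = 66.7%, the team plan 181/304 = 59.5% → the monthly plan
Overall: the monthly plan 156/308 = 50.6%, the team plan 205/357 = 57.4% → the team plan
The monthly plan wins each signup group but the team plan wins overall — the comparison reverses. The monthly plan's customers skew toward affiliate, which has a lower base rate.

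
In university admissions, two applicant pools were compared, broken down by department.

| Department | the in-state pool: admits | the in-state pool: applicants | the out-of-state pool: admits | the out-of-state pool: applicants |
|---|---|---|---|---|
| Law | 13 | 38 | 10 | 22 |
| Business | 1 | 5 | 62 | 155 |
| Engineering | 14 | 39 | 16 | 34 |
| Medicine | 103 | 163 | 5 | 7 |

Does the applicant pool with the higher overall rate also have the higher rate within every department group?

No

Law: the in-state pool 13/38 = 34.2%, the out-of-state pool 10/22 = 45.5% → the out-of-state pool
Business: the in-state pool 1/5 = 20.0%, the out-of-state pool 62/155 = 40.0% → the out-of-state pool
Engineering: the in-state pool 14/39 = 35.9%, the out-of-state pool 16/34 = 47.1% → the out-of-state pool
Medicine: the in-state pool 103/163 = 63.2%, the out-of-state pool 5/7 = 71.4% → the out-of-state pool
Overall: the in-state pool 131/245 = 53.5%, the out-of-state pool 93/218 = 42.7% → the in-state pool
The out-of-state pool wins each department group but the in-state pool wins overall — the comparison reverses. The out-of-state pool's applicants skew toward Business, which has a lower base rate.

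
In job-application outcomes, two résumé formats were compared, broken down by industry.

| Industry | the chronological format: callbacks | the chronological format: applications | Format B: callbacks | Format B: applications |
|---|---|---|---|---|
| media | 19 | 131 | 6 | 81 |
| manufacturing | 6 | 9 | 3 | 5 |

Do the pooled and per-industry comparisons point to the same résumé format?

Media: the chronological format 19/131 = 14.5%, Format B 6/81 = 7.4% → the chronological format
Manufacturing: the chronological format 6/9 = 66.7%, Format B 3/5 = 60.0% → the chronological format
Overall: the chronological format 25/140 = 17.9%, Format B 9/86 = 10.5% → the chronological format
The chronological format wins overall and in every industry group — no reversal.

Yes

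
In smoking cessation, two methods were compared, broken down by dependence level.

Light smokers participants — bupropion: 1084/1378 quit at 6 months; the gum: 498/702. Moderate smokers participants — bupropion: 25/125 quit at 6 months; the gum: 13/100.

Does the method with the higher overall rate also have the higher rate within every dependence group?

Yes

Light smokers: bupropion 1084/1378 = 78.7%, the gum 498/702 = 70.9% → bupropion
Moderate smokers: bupropion 25/125 = 20.0%, the gum 13/100 = 13.0% → bupropion
Overall: bupropion 1109/1503 = 73.8%, the gum 511/802 = 63.7% → bupropion
Bupropion wins overall and in every dependence group — no reversal.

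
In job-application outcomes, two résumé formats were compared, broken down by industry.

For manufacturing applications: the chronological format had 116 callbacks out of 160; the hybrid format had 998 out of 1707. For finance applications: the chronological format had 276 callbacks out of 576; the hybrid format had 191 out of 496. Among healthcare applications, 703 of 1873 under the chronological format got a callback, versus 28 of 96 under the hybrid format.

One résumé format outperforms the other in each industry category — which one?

Manufacturing: the chronological format 116/160 = 72.5%, the hybrid format 998/1707 = 58.5% → the chronological format
Finance: the chronological format 276/576 = 47.9%, the hybrid format 191/496 = 38.5% → the chronological format
Healthcare: the chronological format 703/1873 = 37.5%, the hybrid format 28/96 = 29.2% → the chronological format
The chronological format has the higher rate in all 3 groups.

the chronological format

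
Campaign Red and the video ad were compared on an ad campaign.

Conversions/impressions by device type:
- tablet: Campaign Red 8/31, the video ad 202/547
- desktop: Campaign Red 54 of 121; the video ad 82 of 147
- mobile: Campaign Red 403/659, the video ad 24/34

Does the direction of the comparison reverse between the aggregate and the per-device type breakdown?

Yes

Tablet: Campaign Red 8/31 = 25.8%, the video ad 202/547 = 36.9% → the video ad
Desktop: Campaign Red 54/121 = 44.6%, the video ad 82/147 = 55.8% → the video ad
Mobile: Campaign Red 403/659 = 61.2%, the video ad 24/34 = 70.6% → the video ad
Overall: Campaign Red 465/811 = 57.3%, the video ad 308/728 = 42.3% → Campaign Red
The video ad wins each device group but Campaign Red wins overall — the comparison reverses. The video ad's impressions skew toward tablet, which has a lower base rate.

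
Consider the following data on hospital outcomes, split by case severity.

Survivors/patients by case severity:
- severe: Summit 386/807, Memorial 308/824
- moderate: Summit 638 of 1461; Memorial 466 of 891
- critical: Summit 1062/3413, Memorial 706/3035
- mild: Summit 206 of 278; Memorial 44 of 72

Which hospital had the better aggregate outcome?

Summit

Severe: Summit 386/807 = 47.8%, Memorial 308/824 = 37.4% → Summit
Moderate: Summit 638/1461 = 43.7%, Memorial 466/891 = 52.3% → Memorial
Critical: Summit 1062/3413 = 31.1%, Memorial 706/3035 = 23.3% → Summit
Mild: Summit 206/278 = 74.1%, Memorial 44/72 = 61.1% → Summit
Overall: Summit 2292/5959 = 38.5%, Memorial 1524/4822 = 31.6% → Summit
(Neither sweeps every case group, but Summit has the higher pooled rate.)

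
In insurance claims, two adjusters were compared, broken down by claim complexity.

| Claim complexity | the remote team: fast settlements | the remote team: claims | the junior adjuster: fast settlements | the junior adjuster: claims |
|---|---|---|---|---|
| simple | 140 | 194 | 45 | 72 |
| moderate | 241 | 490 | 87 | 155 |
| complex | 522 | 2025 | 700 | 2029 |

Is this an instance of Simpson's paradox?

No

Simple: the remote team 140/194 = 72.2%, the junior adjuster 45/72 = 62.5% → the remote team
Moderate: the remote team 241/490 = 49.2%, the junior adjuster 87/155 = 56.1% → the junior adjuster
Complex: the remote team 522/2025 = 25.8%, the junior adjuster 700/2029 = 34.5% → the junior adjuster
Overall: the remote team 903/2709 = 33.3%, the junior adjuster 832/2256 = 36.9% → the junior adjuster
Neither sweeps: the remote team wins 1 of 3 groups, the junior adjuster wins 2. The junior adjuster wins overall but not every group — no Simpson reversal.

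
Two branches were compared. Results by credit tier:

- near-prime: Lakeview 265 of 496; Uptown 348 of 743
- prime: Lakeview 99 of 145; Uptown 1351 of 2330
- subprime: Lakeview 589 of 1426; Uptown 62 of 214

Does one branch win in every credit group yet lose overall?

Near-prime: Lakeview 265/496 = 53.4%, Uptown 348/743 = 46.8% → Lakeview
Prime: Lakeview 99/145 = 68.3%, Uptown 1351/2330 = 58.0% → Lakeview
Subprime: Lakeview 589/1426 = 41.3%, Uptown 62/214 = 29.0% → Lakeview
Overall: Lakeview 953/2067 = 46.1%, Uptown 1761/3287 = 53.6% → Uptown
Lakeview wins each credit group but Uptown wins overall — the comparison reverses. Lakeview's applications skew toward subprime, which has a lower base rate.

Yes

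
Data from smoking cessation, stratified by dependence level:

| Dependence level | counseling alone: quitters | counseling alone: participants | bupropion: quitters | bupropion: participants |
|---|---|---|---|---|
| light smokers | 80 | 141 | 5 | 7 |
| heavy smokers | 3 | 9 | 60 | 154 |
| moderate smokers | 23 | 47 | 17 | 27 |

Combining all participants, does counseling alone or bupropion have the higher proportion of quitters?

Light smokers: counseling alone 80/141 = 56.7%, bupropion 5/7 = 71.4% → bupropion
Heavy smokers: counseling alone 3/9 = 33.3%, bupropion 60/154 = 39.0% → bupropion
Moderate smokers: counseling alone 23/47 = 48.9%, bupropion 17/27 = 63.0% → bupropion
Overall: counseling alone 106/197 = 53.8%, bupropion 82/188 = 43.6% → counseling alone
(Bupropion wins every dependence group but counseling alone wins overall — bupropion's participants skew toward the low-rate heavy smokers group.)

counseling alone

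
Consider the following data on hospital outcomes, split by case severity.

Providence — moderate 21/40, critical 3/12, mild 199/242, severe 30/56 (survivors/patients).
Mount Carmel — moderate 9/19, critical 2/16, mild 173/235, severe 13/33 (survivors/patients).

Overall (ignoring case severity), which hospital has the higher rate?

Moderate: Providence 21/40 = 52.5%, Mount Carmel 9/19 = 47.4% → Providence
Critical: Providence 3/12 = 25.0%, Mount Carmel 2/16 = 12.5% → Providence
Mild: Providence 199/242 = 82.2%, Mount Carmel 173/235 = 73.6% → Providence
Severe: Providence 30/56 = 53.6%, Mount Carmel 13/33 = 39.4% → Providence
Overall: Providence 253/350 = 72.3%, Mount Carmel 197/303 = 65.0% → Providence

Providence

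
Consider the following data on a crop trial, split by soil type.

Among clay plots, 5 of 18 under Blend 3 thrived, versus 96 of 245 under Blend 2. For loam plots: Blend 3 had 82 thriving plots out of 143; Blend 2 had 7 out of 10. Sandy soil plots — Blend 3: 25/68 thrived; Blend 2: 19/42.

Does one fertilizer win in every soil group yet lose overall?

Yes

Clay: Blend 3 5/18 = 27.8%, Blend 2 96/245 = 39.2% → Blend 2
Loam: Blend 3 82/143 = 57.3%, Blend 2 7/10 = 70.0% → Blend 2
Sandy soil: Blend 3 25/68 = 36.8%, Blend 2 19/42 = 45.2% → Blend 2
Overall: Blend 3 112/229 = 48.9%, Blend 2 122/297 = 41.1% → Blend 3
Blend 2 wins each soil group but Blend 3 wins overall — the comparison reverses. Blend 2's plots skew toward clay, which has a lower base rate.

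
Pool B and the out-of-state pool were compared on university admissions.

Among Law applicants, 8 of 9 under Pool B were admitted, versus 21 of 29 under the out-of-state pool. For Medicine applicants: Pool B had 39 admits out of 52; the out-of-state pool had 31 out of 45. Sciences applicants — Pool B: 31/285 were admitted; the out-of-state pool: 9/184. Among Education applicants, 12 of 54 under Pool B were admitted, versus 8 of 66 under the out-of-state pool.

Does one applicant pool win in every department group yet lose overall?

Law: Pool B 8/9 = 88.9%, the out-of-state pool 21/29 = 72.4% → Pool B
Medicine: Pool B 39/52 = 75.0%, the out-of-state pool 31/45 = 68.9% → Pool B
Sciences: Pool B 31/285 = 10.9%, the out-of-state pool 9/184 = 4.9% → Pool B
Education: Pool B 12/54 = 22.2%, the out-of-state pool 8/66 = 12.1% → Pool B
Overall: Pool B 90/400 = 22.5%, the out-of-state pool 69/324 = 21.3% → Pool B
Pool B wins overall and in every department group — no reversal.

No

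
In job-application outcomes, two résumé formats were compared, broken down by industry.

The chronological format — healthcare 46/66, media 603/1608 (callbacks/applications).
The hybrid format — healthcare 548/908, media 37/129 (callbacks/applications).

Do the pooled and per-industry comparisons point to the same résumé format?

No

Healthcare: the chronological format 46/66 = 69.7%, the hybrid format 548/908 = 60.4% → the chronological format
Media: the chronological format 603/1608 = 37.5%, the hybrid format 37/129 = 28.7% → the chronological format
Overall: the chronological format 649/1674 = 38.8%, the hybrid format 585/1037 = 56.4% → the hybrid format
The chronological format wins each industry group but the hybrid format wins overall — the comparison reverses. The chronological format's applications skew toward media, which has a lower base rate.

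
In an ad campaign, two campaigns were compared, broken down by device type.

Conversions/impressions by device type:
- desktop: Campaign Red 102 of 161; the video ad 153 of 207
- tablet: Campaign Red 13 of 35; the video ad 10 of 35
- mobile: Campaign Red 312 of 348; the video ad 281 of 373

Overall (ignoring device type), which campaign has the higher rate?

Desktop: Campaign Red 102/161 = 63.4%, the video ad 153/207 = 73.9% → the video ad
Tablet: Campaign Red 13/35 = 37.1%, the video ad 10/35 = 28.6% → Campaign Red
Mobile: Campaign Red 312/348 = 89.7%, the video ad 281/373 = 75.3% → Campaign Red
Overall: Campaign Red 427/544 = 78.5%, the video ad 444/615 = 72.2% → Campaign Red
(Neither sweeps every device group, but Campaign Red has the higher pooled rate.)

Campaign Red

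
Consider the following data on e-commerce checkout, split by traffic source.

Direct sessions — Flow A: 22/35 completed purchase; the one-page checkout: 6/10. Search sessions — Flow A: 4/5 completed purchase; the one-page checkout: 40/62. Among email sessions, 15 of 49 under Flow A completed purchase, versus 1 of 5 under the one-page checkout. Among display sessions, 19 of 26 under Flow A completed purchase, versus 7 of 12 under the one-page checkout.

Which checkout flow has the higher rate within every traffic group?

Direct: Flow A 22/35 = 62.9%, the one-page checkout 6/10 = 60.0% → Flow A
Search: Flow A 4/5 = 80.0%, the one-page checkout 40/62 = 64.5% → Flow A
Email: Flow A 15/49 = 30.6%, the one-page checkout 1/5 = 20.0% → Flow A
Display: Flow A 19/26 = 73.1%, the one-page checkout 7/12 = 58.3% → Flow A
Flow A has the higher rate in all 4 groups.

Flow A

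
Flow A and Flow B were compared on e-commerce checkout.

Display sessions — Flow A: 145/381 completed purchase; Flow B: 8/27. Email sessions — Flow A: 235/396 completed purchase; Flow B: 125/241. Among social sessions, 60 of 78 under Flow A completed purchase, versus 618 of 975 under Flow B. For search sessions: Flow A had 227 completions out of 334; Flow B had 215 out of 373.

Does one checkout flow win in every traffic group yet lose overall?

Display: Flow A 145/381 = 38.1%, Flow B 8/27 = 29.6% → Flow A
Email: Flow A 235/396 = 59.3%, Flow B 125/241 = 51.9% → Flow A
Social: Flow A 60/78 = 76.9%, Flow B 618/975 = 63.4% → Flow A
Search: Flow A 227/334 = 68.0%, Flow B 215/373 = 57.6% → Flow A
Overall: Flow A 667/1189 = 56.1%, Flow B 966/1616 = 59.8% → Flow B
Flow A wins each traffic group but Flow B wins overall — the comparison reverses. Flow A's sessions skew toward display, which has a lower base rate.

Yes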